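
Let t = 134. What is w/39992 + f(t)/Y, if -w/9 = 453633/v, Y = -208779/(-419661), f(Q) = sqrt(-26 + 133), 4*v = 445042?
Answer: -4082697/4449529916 + 139887*sqrt(107)/69593 ≈ 20.791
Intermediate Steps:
v = 222521/2 (v = (1/4)*445042 = 222521/2 ≈ 1.1126e+5)
f(Q) = sqrt(107)
Y = 69593/139887 (Y = -208779*(-1/419661) = 69593/139887 ≈ 0.49749)
w = -8165394/222521 (w = -4082697/222521/2 = -4082697*2/222521 = -9*907266/222521 = -8165394/222521 ≈ -36.695)
w/39992 + f(t)/Y = -8165394/222521/39992 + sqrt(107)/(69593/139887) = -8165394/222521*1/39992 + sqrt(107)*(139887/69593) = -4082697/4449529916 + 139887*sqrt(107)/69593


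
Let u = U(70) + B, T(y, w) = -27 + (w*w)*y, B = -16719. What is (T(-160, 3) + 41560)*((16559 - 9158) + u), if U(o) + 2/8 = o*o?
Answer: -708563589/4 ≈ -1.7714e+8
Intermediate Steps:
U(o) = -1/4 + o**2 (U(o) = -1/4 + o*o = -1/4 + o**2)
T(y, w) = -27 + y*w**2 (T(y, w) = -27 + w**2*y = -27 + y*w**2)
u = -47277/4 (u = (-1/4 + 70**2) - 16719 = (-1/4 + 4900) - 16719 = 19599/4 - 16719 = -47277/4 ≈ -11819.)
(T(-160, 3) + 41560)*((16559 - 9158) + u) = ((-27 - 160*3**2) + 41560)*((16559 - 9158) - 47277/4) = ((-27 - 160*9) + 41560)*(7401 - 47277/4) = ((-27 - 1440) + 41560)*(-17673/4) = (-1467 + 41560)*(-17673/4) = 40093*(-17673/4) = -708563589/4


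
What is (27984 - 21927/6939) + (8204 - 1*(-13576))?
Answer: 115096823/2313 ≈ 49761.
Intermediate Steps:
(27984 - 21927/6939) + (8204 - 1*(-13576)) = (27984 - 21927*1/6939) + (8204 + 13576) = (27984 - 7309/2313) + 21780 = 64719683/2313 + 21780 = 115096823/2313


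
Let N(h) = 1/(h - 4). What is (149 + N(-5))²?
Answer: 1795600/81 ≈ 22168.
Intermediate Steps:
N(h) = 1/(-4 + h)
(149 + N(-5))² = (149 + 1/(-4 - 5))² = (149 + 1/(-9))² = (149 - ⅑)² = (1340/9)² = 1795600/81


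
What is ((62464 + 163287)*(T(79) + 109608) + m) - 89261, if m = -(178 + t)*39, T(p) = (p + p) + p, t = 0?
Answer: 24797522392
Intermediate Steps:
T(p) = 3*p (T(p) = 2*p + p = 3*p)
m = -6942 (m = -(178 + 0)*39 = -178*39 = -1*6942 = -6942)
((62464 + 163287)*(T(79) + 109608) + m) - 89261 = ((62464 + 163287)*(3*79 + 109608) - 6942) - 89261 = (225751*(237 + 109608) - 6942) - 89261 = (225751*109845 - 6942) - 89261 = (24797618595 - 6942) - 89261 = 24797611653 - 89261 = 24797522392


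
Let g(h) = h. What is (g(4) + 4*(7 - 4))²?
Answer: 256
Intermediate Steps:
(g(4) + 4*(7 - 4))² = (4 + 4*(7 - 4))² = (4 + 4*3)² = (4 + 12)² = 16² = 256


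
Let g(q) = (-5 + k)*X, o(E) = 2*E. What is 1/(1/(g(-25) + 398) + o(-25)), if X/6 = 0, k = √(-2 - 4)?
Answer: -398/19899 ≈ -0.020001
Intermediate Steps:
k = I*√6 (k = √(-6) = I*√6 ≈ 2.4495*I)
X = 0 (X = 6*0 = 0)
g(q) = 0 (g(q) = (-5 + I*√6)*0 = 0)
1/(1/(g(-25) + 398) + o(-25)) = 1/(1/(0 + 398) + 2*(-25)) = 1/(1/398 - 50) = 1/(-19899/398) = -398/19899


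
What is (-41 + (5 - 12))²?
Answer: 2304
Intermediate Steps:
(-41 + (5 - 12))² = (-41 - 7)² = (-48)² = 2304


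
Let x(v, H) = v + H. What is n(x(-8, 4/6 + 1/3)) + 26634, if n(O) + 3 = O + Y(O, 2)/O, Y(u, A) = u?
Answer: 26625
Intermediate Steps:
x(v, H) = H + v
n(O) = -2 + O (n(O) = -3 + (O + O/O) = -3 + (O + 1) = -3 + (1 + O) = -2 + O)
n(x(-8, 4/6 + 1/3)) + 26634 = (-2 + ((4/6 + 1/3) - 8)) + 26634 = (-2 + ((4*(1/6) + 1*(1/3)) - 8)) + 26634 = (-2 + ((2/3 + 1/3) - 8)) + 26634 = (-2 + (1 - 8)) + 26634 = (-2 - 7) + 26634 = -9 + 26634 = 26625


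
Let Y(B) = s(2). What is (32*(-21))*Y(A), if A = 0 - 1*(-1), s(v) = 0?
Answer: 0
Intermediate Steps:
A = 1 (A = 0 + 1 = 1)
Y(B) = 0
(32*(-21))*Y(A) = (32*(-21))*0 = -672*0 = 0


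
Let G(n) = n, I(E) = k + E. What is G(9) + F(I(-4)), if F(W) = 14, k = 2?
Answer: 23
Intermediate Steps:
I(E) = 2 + E
G(9) + F(I(-4)) = 9 + 14 = 23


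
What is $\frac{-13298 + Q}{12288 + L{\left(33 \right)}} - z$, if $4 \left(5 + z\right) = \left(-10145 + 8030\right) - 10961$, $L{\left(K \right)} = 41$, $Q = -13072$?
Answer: $\frac{40338776}{12329} \approx 3271.9$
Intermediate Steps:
$z = -3274$ ($z = -5 + \frac{\left(-10145 + 8030\right) - 10961}{4} = -5 + \frac{-2115 - 10961}{4} = -5 + \frac{1}{4} \left(-13076\right) = -5 - 3269 = -3274$)
$\frac{-13298 + Q}{12288 + L{\left(33 \right)}} - z = \frac{-13298 - 13072}{12288 + 41} - -3274 = - \frac{26370}{12329} + 3274 = \frac{40338776}{12329}$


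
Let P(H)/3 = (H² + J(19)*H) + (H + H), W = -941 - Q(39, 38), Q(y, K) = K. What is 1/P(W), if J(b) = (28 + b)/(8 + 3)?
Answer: 1/2856900 ≈ 3.5003e-7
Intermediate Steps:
J(b) = 28/11 + b/11 (J(b) = (28 + b)/11 = (28 + b)*(1/11) = 28/11 + b/11)
W = -979 (W = -941 - 1*38 = -941 - 38 = -979)
P(H) = 3*H² + 207*H/11 (P(H) = 3*((H² + (28/11 + (1/11)*19)*H) + (H + H)) = 3*((H² + (28/11 + 19/11)*H) + 2*H) = 3*((H² + 47*H/11) + 2*H) = 3*(H² + 69*H/11) = 3*H² + 207*H/11)
1/P(W) = 1/((3/11)*(-979)*(69 + 11*(-979))) = 1/((3/11)*(-979)*(69 - 10769)) = 1/((3/11)*(-979)*(-10700)) = 1/2856900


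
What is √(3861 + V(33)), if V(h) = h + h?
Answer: √3927 ≈ 62.666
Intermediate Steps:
V(h) = 2*h
√(3861 + V(33)) = √(3861 + 2*33) = √(3861 + 66) = √3927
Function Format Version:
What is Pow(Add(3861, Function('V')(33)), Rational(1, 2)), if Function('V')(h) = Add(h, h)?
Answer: Pow(3927, Rational(1, 2)) ≈ 62.666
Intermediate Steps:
Function('V')(h) = Mul(2, h)
Pow(Add(3861, Function('V')(33)), Rational(1, 2)) = Pow(Add(3861, Mul(2, 33)), Rational(1, 2)) = Pow(Add(3861, 66), Rational(1, 2)) = Pow(3927, Rational(1, 2))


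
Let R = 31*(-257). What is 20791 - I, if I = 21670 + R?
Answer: 7088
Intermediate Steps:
R = -7967
I = 13703 (I = 21670 - 7967 = 13703)
20791 - I = 20791 - 1*13703 = 20791 - 13703 = 7088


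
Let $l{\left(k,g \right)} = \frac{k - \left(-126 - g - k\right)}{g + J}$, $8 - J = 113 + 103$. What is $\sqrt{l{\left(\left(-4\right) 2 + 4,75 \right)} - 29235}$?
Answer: $\frac{8 i \sqrt{8080681}}{133} \approx 170.99 i$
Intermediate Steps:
$J = -208$ ($J = 8 - \left(113 + 103\right) = 8 - 216 = -208$)
$l{\left(k,g \right)} = \frac{126 + g + 2 k}{-208 + g}$ ($l{\left(k,g \right)} = \frac{k - \left(-126 - g - k\right)}{g - 208} = \frac{k + \left(\left(\left(g + k\right) + 99\right) + 27\right)}{-208 + g} = \frac{k + \left(\left(99 + g + k\right) + 27\right)}{-208 + g} = \frac{k + \left(126 + g + k\right)}{-208 + g} = \frac{126 + g + 2 k}{-208 + g}$)
$\sqrt{l{\left(\left(-4\right) 2 + 4,75 \right)} - 29235} = \sqrt{\frac{126 + 75 + 2 \left(\left(-4\right) 2 + 4\right)}{-208 + 75} - 29235} = \sqrt{\frac{126 + 75 + 2 \left(-8 + 4\right)}{-133} - 29235} = \sqrt{- \frac{126 + 75 + 2 \left(-4\right)}{133} - 29235} = \sqrt{- \frac{126 + 75 - 8}{133} - 29235} = \sqrt{\left(- \frac{1}{133}\right) 193 - 29235} = \sqrt{- \frac{193}{133} - 29235} = \sqrt{- \frac{3888448}{133}} = \frac{8 i \sqrt{8080681}}{133}$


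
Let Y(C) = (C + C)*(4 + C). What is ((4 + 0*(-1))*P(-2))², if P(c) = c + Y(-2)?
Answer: 1600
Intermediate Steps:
Y(C) = 2*C*(4 + C) (Y(C) = (2*C)*(4 + C) = 2*C*(4 + C))
P(c) = -8 + c (P(c) = c + 2*(-2)*(4 - 2) = c + 2*(-2)*2 = c - 8 = -8 + c)
((4 + 0*(-1))*P(-2))² = ((4 + 0*(-1))*(-8 - 2))² = ((4 + 0)*(-10))² = (4*(-10))² = (-40)² = 1600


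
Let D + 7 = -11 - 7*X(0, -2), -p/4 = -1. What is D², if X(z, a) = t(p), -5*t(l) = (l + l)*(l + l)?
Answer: 128164/25 ≈ 5126.6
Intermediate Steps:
p = 4 (p = -4*(-1) = 4)
t(l) = -4*l²/5 (t(l) = -(l + l)*(l + l)/5 = -2*l*2*l/5 = -4*l²/5)
X(z, a) = -64/5 (X(z, a) = -⅘*4² = -⅘*16 = -64/5)
D = 358/5 (D = -7 + (-11 - 7*(-64/5)) = -7 + (-11 + 448/5) = -7 + 393/5 = 358/5 ≈ 71.600)
D² = (358/5)² = 128164/25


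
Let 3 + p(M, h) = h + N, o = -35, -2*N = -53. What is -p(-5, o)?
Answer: 23/2 ≈ 11.500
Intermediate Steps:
N = 53/2 (N = -½*(-53) = 53/2 ≈ 26.500)
p(M, h) = 47/2 + h (p(M, h) = -3 + (h + 53/2) = -3 + (53/2 + h) = 47/2 + h)
-p(-5, o) = -(47/2 - 35) = -1*(-23/2) = 23/2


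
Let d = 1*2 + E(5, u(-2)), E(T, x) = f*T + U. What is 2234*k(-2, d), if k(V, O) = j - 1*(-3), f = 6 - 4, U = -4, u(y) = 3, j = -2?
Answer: 2234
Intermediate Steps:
f = 2
E(T, x) = -4 + 2*T (E(T, x) = 2*T - 4 = -4 + 2*T)
d = 8 (d = 1*2 + (-4 + 2*5) = 2 + (-4 + 10) = 2 + 6 = 8)
k(V, O) = 1 (k(V, O) = -2 - 1*(-3) = -2 + 3 = 1)
2234*k(-2, d) = 2234*1 = 2234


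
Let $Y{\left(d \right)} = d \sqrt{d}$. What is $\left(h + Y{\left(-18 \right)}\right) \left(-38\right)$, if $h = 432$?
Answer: $-16416 + 2052 i \sqrt{2} \approx -16416.0 + 2902.0 i$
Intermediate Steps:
$Y{\left(d \right)} = d^{\frac{3}{2}}$
$\left(h + Y{\left(-18 \right)}\right) \left(-38\right) = \left(432 + \left(-18\right)^{\frac{3}{2}}\right) \left(-38\right) = \left(432 - 54 i \sqrt{2}\right) \left(-38\right) = -16416 + 2052 i \sqrt{2}$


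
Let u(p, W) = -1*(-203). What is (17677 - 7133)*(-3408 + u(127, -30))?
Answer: -33793520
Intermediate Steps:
u(p, W) = 203
(17677 - 7133)*(-3408 + u(127, -30)) = (17677 - 7133)*(-3408 + 203) = 10544*(-3205) = -33793520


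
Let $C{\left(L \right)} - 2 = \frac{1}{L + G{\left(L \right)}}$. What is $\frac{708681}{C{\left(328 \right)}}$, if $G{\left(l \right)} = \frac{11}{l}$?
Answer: $\frac{76250532195}{215518} \approx 3.538 \cdot 10^{5}$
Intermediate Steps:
$C{\left(L \right)} = 2 + \frac{1}{L + \frac{11}{L}}$
$\frac{708681}{C{\left(328 \right)}} = \frac{708681}{\frac{1}{11 + 328^{2}} \left(22 + 328 \left(1 + 2 \cdot 328\right)\right)} = \frac{708681}{\frac{1}{11 + 107584} \left(22 + 328 \left(1 + 656\right)\right)} = \frac{708681}{\frac{1}{107595} \left(22 + 328 \cdot 657\right)} = \frac{708681}{\frac{1}{107595} \left(22 + 215496\right)} = \frac{708681}{\frac{1}{107595} \cdot 215518} = \frac{708681}{\frac{215518}{107595}} = 708681 \cdot \frac{107595}{215518} = \frac{76250532195}{215518}$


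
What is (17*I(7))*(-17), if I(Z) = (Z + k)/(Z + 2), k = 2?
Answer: -289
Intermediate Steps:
I(Z) = 1 (I(Z) = (Z + 2)/(Z + 2) = (2 + Z)/(2 + Z) = 1)
(17*I(7))*(-17) = (17*1)*(-17) = 17*(-17) = -289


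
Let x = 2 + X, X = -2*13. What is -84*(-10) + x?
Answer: 816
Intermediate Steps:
X = -26
x = -24 (x = 2 - 26 = -24)
-84*(-10) + x = -84*(-10) - 24 = 840 - 24 = 816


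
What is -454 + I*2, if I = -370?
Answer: -1194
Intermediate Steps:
-454 + I*2 = -454 - 370*2 = -454 - 740 = -1194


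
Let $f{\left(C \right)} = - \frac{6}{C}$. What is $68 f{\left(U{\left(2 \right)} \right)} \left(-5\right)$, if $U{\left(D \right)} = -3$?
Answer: $-680$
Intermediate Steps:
$68 f{\left(U{\left(2 \right)} \right)} \left(-5\right) = 68 \left(- \frac{6}{-3}\right) \left(-5\right) = 68 \left(\left(-6\right) \left(- \frac{1}{3}\right)\right) \left(-5\right) = 68 \cdot 2 \left(-5\right) = 136 \left(-5\right) = -680$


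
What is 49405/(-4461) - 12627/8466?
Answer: -158197259/12588942 ≈ -12.566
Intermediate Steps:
49405/(-4461) - 12627/8466 = 49405*(-1/4461) - 12627*1/8466 = -49405/4461 - 4209/2822 = -158197259/12588942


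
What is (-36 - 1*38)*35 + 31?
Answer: -2559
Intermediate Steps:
(-36 - 1*38)*35 + 31 = (-36 - 38)*35 + 31 = -74*35 + 31 = -2590 + 31 = -2559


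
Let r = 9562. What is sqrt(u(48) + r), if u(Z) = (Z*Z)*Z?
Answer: sqrt(120154) ≈ 346.63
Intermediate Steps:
u(Z) = Z**3 (u(Z) = Z**2*Z = Z**3)
sqrt(u(48) + r) = sqrt(48**3 + 9562) = sqrt(110592 + 9562) = sqrt(120154)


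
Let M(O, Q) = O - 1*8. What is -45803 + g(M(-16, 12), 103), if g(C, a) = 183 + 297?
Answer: -45323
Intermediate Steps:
M(O, Q) = -8 + O (M(O, Q) = O - 8 = -8 + O)
g(C, a) = 480
-45803 + g(M(-16, 12), 103) = -45803 + 480 = -45323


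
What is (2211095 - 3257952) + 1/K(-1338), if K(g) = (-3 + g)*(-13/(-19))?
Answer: -18249858100/17433 ≈ -1.0469e+6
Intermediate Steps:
K(g) = -39/19 + 13*g/19 (K(g) = (-3 + g)*(-13*(-1/19)) = (-3 + g)*(13/19) = -39/19 + 13*g/19)
(2211095 - 3257952) + 1/K(-1338) = (2211095 - 3257952) + 1/(-39/19 + (13/19)*(-1338)) = -1046857 + 1/(-39/19 - 17394/19) = -1046857 + 1/(-17433/19) = -1046857 - 19/17433 = -18249858100/17433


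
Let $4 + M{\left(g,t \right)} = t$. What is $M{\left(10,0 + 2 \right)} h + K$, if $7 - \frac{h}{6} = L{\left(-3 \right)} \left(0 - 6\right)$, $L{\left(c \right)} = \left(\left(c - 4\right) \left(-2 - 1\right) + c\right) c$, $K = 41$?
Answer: $3845$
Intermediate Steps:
$M{\left(g,t \right)} = -4 + t$
$L{\left(c \right)} = c \left(12 - 2 c\right)$ ($L{\left(c \right)} = \left(\left(-4 + c\right) \left(-3\right) + c\right) c = \left(\left(12 - 3 c\right) + c\right) c = \left(12 - 2 c\right) c = c \left(12 - 2 c\right)$)
$h = -1902$ ($h = 42 - 6 \cdot 2 \left(-3\right) \left(6 - -3\right) \left(0 - 6\right) = 42 - 6 \cdot 2 \left(-3\right) \left(6 + 3\right) \left(-6\right) = 42 - 6 \cdot 2 \left(-3\right) 9 \left(-6\right) = 42 - 6 \left(\left(-54\right) \left(-6\right)\right) = 42 - 1944 = -1902$)
$M{\left(10,0 + 2 \right)} h + K = \left(-4 + \left(0 + 2\right)\right) \left(-1902\right) + 41 = \left(-4 + 2\right) \left(-1902\right) + 41 = \left(-2\right) \left(-1902\right) + 41 = 3804 + 41 = 3845$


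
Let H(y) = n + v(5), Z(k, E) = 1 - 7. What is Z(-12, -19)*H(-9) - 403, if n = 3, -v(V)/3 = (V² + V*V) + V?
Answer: 569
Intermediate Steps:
Z(k, E) = -6
v(V) = -6*V² - 3*V (v(V) = -3*((V² + V*V) + V) = -3*((V² + V²) + V) = -3*(2*V² + V) = -3*(V + 2*V²) = -6*V² - 3*V)
H(y) = -162 (H(y) = 3 - 3*5*(1 + 2*5) = 3 - 3*5*(1 + 10) = 3 - 3*5*11 = 3 - 165 = -162)
Z(-12, -19)*H(-9) - 403 = -6*(-162) - 403 = 972 - 403 = 569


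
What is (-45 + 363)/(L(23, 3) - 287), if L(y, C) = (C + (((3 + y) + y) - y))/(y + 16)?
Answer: -6201/5582 ≈ -1.1109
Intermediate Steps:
L(y, C) = (3 + C + y)/(16 + y) (L(y, C) = (C + ((3 + 2*y) - y))/(16 + y) = (C + (3 + y))/(16 + y) = (3 + C + y)/(16 + y))
(-45 + 363)/(L(23, 3) - 287) = (-45 + 363)/((3 + 3 + 23)/(16 + 23) - 287) = 318/(29/39 - 287) = 318/(-11164/39) = 318*(-39/11164) = -6201/5582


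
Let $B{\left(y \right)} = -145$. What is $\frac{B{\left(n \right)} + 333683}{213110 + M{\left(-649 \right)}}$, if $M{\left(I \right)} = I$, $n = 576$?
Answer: $\frac{333538}{212461} \approx 1.5699$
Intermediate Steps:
$\frac{B{\left(n \right)} + 333683}{213110 + M{\left(-649 \right)}} = \frac{-145 + 333683}{213110 - 649} = \frac{333538}{212461}$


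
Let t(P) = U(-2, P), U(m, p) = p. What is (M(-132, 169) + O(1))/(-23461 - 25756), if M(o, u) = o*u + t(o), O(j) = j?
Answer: 22439/49217 ≈ 0.45592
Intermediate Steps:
t(P) = P
M(o, u) = o + o*u (M(o, u) = o*u + o = o + o*u)
(M(-132, 169) + O(1))/(-23461 - 25756) = (-132*(1 + 169) + 1)/(-23461 - 25756) = (-132*170 + 1)/(-49217) = (-22440 + 1)*(-1/49217) = -22439*(-1/49217) = 22439/49217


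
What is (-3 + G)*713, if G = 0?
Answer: -2139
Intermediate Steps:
(-3 + G)*713 = (-3 + 0)*713 = -3*713 = -2139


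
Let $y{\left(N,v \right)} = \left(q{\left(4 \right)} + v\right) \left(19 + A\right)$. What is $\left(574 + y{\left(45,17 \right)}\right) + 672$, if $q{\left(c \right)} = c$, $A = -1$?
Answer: $1624$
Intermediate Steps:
$y{\left(N,v \right)} = 72 + 18 v$ ($y{\left(N,v \right)} = \left(4 + v\right) \left(19 - 1\right) = \left(4 + v\right) 18 = 72 + 18 v$)
$\left(574 + y{\left(45,17 \right)}\right) + 672 = \left(574 + \left(72 + 18 \cdot 17\right)\right) + 672 = \left(574 + \left(72 + 306\right)\right) + 672 = \left(574 + 378\right) + 672 = 952 + 672 = 1624$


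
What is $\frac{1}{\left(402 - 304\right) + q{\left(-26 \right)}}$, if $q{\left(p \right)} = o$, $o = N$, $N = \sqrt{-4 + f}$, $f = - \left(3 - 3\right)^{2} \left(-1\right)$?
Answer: $\frac{49}{4804} - \frac{i}{4804} \approx 0.0102 - 0.00020816 i$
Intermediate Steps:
$f = 0$ ($f = - 0^{2} \left(-1\right) = \left(-1\right) 0 \left(-1\right) = 0 \left(-1\right) = 0$)
$N = 2 i$ ($N = \sqrt{-4 + 0} = \sqrt{-4} = 2 i \approx 2.0 i$)
$o = 2 i \approx 2.0 i$
$q{\left(p \right)} = 2 i$
$\frac{1}{\left(402 - 304\right) + q{\left(-26 \right)}} = \frac{1}{\left(402 - 304\right) + 2 i} = \frac{1}{98 + 2 i} = \frac{98 - 2 i}{9608}$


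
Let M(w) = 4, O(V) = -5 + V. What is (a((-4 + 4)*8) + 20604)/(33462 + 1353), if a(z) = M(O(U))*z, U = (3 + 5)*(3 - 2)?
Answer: 6868/11605 ≈ 0.59181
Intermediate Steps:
U = 8 (U = 8*1 = 8)
a(z) = 4*z
(a((-4 + 4)*8) + 20604)/(33462 + 1353) = (4*((-4 + 4)*8) + 20604)/(33462 + 1353) = (4*(0*8) + 20604)/34815 = (4*0 + 20604)*(1/34815) = (0 + 20604)*(1/34815) = 20604*(1/34815) = 6868/11605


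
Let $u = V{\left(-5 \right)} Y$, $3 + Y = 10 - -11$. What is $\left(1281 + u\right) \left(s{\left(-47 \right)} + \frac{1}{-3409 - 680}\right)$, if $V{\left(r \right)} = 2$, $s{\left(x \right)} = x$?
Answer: $- \frac{84368776}{1363} \approx -61899.0$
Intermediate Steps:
$Y = 18$ ($Y = -3 + \left(10 - -11\right) = -3 + \left(10 + 11\right) = -3 + 21 = 18$)
$u = 36$ ($u = 2 \cdot 18 = 36$)
$\left(1281 + u\right) \left(s{\left(-47 \right)} + \frac{1}{-3409 - 680}\right) = \left(1281 + 36\right) \left(-47 + \frac{1}{-3409 - 680}\right) = 1317 \left(-47 + \frac{1}{-4089}\right) = 1317 \left(-47 - \frac{1}{4089}\right) = 1317 \left(- \frac{192184}{4089}\right) = - \frac{84368776}{1363}$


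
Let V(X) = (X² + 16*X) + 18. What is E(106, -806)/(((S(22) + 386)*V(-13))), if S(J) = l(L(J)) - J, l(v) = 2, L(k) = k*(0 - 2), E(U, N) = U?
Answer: -53/3843 ≈ -0.013791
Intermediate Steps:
L(k) = -2*k (L(k) = k*(-2) = -2*k)
S(J) = 2 - J
V(X) = 18 + X² + 16*X
E(106, -806)/(((S(22) + 386)*V(-13))) = 106/((((2 - 1*22) + 386)*(18 + (-13)² + 16*(-13)))) = 106/((((2 - 22) + 386)*(18 + 169 - 208))) = 106/(((-20 + 386)*(-21))) = 106/((366*(-21))) = 106/(-7686) = 106*(-1/7686) = -53/3843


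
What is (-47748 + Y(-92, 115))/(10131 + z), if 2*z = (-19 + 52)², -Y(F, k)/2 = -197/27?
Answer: -2577604/576477 ≈ -4.4713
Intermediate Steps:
Y(F, k) = 394/27 (Y(F, k) = -(-394)/27 = -2*(-197/27) = 394/27)
z = 1089/2 (z = (-19 + 52)²/2 = (½)*33² = (½)*1089 = 1089/2 ≈ 544.50)
(-47748 + Y(-92, 115))/(10131 + z) = (-47748 + 394/27)/(10131 + 1089/2) = -1288802/(27*21351/2) = -1288802/27*2/21351 = -2577604/576477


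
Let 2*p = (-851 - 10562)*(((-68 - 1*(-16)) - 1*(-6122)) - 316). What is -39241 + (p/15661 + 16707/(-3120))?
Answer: -673371258189/16287440 ≈ -41343.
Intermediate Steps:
p = -32835201 (p = ((-851 - 10562)*(((-68 - 1*(-16)) - 1*(-6122)) - 316))/2 = (-11413*(((-68 + 16) + 6122) - 316))/2 = (-11413*((-52 + 6122) - 316))/2 = (-11413*(6070 - 316))/2 = (-11413*5754)/2 = (½)*(-65670402) = -32835201)
-39241 + (p/15661 + 16707/(-3120)) = -39241 + (-32835201/15661 + 16707/(-3120)) = -39241 + (-32835201*1/15661 + 16707*(-1/3120)) = -39241 + (-32835201/15661 - 5569/1040) = -39241 - 34235825149/16287440 = -673371258189/16287440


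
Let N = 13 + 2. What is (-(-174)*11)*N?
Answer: 28710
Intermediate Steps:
N = 15
(-(-174)*11)*N = -(-174)*11*15 = -29*(-66)*15 = 1914*15 = 28710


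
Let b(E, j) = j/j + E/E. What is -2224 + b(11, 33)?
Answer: -2222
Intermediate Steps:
b(E, j) = 2 (b(E, j) = 1 + 1 = 2)
-2224 + b(11, 33) = -2224 + 2 = -2222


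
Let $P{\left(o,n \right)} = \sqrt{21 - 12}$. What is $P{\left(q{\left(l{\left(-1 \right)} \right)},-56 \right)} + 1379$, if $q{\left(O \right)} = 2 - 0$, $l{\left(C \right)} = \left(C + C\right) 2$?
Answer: $1382$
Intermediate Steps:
$l{\left(C \right)} = 4 C$ ($l{\left(C \right)} = 2 C 2 = 4 C$)
$q{\left(O \right)} = 2$ ($q{\left(O \right)} = 2 + 0 = 2$)
$P{\left(o,n \right)} = 3$ ($P{\left(o,n \right)} = \sqrt{9} = 3$)
$P{\left(q{\left(l{\left(-1 \right)} \right)},-56 \right)} + 1379 = 3 + 1379 = 1382$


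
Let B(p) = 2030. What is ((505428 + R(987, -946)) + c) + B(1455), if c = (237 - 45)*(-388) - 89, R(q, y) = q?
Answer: 433860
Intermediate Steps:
c = -74585 (c = 192*(-388) - 89 = -74496 - 89 = -74585)
((505428 + R(987, -946)) + c) + B(1455) = ((505428 + 987) - 74585) + 2030 = (506415 - 74585) + 2030 = 431830 + 2030 = 433860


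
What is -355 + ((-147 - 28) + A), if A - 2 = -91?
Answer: -619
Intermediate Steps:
A = -89 (A = 2 - 91 = -89)
-355 + ((-147 - 28) + A) = -355 + ((-147 - 28) - 89) = -355 + (-175 - 89) = -355 - 264 = -619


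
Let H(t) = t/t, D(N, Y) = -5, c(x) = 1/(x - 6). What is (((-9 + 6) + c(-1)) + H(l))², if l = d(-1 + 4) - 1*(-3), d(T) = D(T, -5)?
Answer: 225/49 ≈ 4.5918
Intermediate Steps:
c(x) = 1/(-6 + x)
d(T) = -5
l = -2 (l = -5 - 1*(-3) = -5 + 3 = -2)
H(t) = 1
(((-9 + 6) + c(-1)) + H(l))² = (((-9 + 6) + 1/(-6 - 1)) + 1)² = ((-3 + 1/(-7)) + 1)² = ((-3 - ⅐) + 1)² = (-22/7 + 1)² = (-15/7)² = 225/49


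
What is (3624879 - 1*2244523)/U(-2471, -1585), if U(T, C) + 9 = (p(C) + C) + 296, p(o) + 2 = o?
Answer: -1380356/2885 ≈ -478.46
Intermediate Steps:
p(o) = -2 + o
U(T, C) = 285 + 2*C (U(T, C) = -9 + (((-2 + C) + C) + 296) = -9 + ((-2 + 2*C) + 296) = -9 + (294 + 2*C) = 285 + 2*C)
(3624879 - 1*2244523)/U(-2471, -1585) = (3624879 - 1*2244523)/(285 + 2*(-1585)) = (3624879 - 2244523)/(285 - 3170) = 1380356/(-2885) = 1380356*(-1/2885) = -1380356/2885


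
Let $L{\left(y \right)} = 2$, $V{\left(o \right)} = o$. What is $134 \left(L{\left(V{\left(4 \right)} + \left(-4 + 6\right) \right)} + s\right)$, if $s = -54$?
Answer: $-6968$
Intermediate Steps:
$134 \left(L{\left(V{\left(4 \right)} + \left(-4 + 6\right) \right)} + s\right) = 134 \left(2 - 54\right) = 134 \left(-52\right) = -6968$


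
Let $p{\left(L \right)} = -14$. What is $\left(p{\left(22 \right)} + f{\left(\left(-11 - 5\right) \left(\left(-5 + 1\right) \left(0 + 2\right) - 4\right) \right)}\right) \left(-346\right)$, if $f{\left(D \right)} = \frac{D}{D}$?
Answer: $4498$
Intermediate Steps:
$f{\left(D \right)} = 1$
$\left(p{\left(22 \right)} + f{\left(\left(-11 - 5\right) \left(\left(-5 + 1\right) \left(0 + 2\right) - 4\right) \right)}\right) \left(-346\right) = \left(-14 + 1\right) \left(-346\right) = \left(-13\right) \left(-346\right) = 4498$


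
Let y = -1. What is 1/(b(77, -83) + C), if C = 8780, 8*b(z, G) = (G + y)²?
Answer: 1/9662 ≈ 0.00010350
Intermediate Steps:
b(z, G) = (-1 + G)²/8 (b(z, G) = (G - 1)²/8 = (-1 + G)²/8)
1/(b(77, -83) + C) = 1/((-1 - 83)²/8 + 8780) = 1/((⅛)*(-84)² + 8780) = 1/((⅛)*7056 + 8780) = 1/(882 + 8780) = 1/9662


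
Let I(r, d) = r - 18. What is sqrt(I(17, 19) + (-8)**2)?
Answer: 3*sqrt(7) ≈ 7.9373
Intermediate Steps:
I(r, d) = -18 + r
sqrt(I(17, 19) + (-8)**2) = sqrt((-18 + 17) + (-8)**2) = sqrt(-1 + 64) = sqrt(63) = 3*sqrt(7)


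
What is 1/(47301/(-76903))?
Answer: -76903/47301 ≈ -1.6258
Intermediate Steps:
1/(47301/(-76903)) = 1/(47301*(-1/76903)) = 1/(-47301/76903) = -76903/47301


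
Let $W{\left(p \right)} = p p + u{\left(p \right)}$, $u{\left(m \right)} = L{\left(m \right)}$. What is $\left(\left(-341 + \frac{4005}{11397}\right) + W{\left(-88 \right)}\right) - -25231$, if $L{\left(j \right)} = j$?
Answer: $\frac{123643589}{3799} \approx 32546.0$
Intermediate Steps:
$u{\left(m \right)} = m$
$W{\left(p \right)} = p + p^{2}$ ($W{\left(p \right)} = p p + p = p^{2} + p = p + p^{2}$)
$\left(\left(-341 + \frac{4005}{11397}\right) + W{\left(-88 \right)}\right) - -25231 = \left(\left(-341 + \frac{4005}{11397}\right) - 88 \left(1 - 88\right)\right) - -25231 = \left(\left(-341 + 4005 \cdot \frac{1}{11397}\right) - -7656\right) + 25231 = \left(\left(-341 + \frac{1335}{3799}\right) + 7656\right) + 25231 = \left(- \frac{1294124}{3799} + 7656\right) + 25231 = \frac{27791020}{3799} + 25231 = \frac{123643589}{3799}$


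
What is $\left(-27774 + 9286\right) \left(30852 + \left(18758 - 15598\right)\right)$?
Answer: $-628813856$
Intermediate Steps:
$\left(-27774 + 9286\right) \left(30852 + \left(18758 - 15598\right)\right) = - 18488 \left(30852 + 3160\right) = \left(-18488\right) 34012 = -628813856$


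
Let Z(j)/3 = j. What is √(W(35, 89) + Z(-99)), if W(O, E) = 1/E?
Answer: 8*I*√36757/89 ≈ 17.233*I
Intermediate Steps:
Z(j) = 3*j
√(W(35, 89) + Z(-99)) = √(1/89 + 3*(-99)) = √(1/89 - 297) = √(-26432/89) = 8*I*√36757/89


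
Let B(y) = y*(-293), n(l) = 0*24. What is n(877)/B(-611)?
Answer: 0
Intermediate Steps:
n(l) = 0
B(y) = -293*y
n(877)/B(-611) = 0/((-293*(-611))) = 0/179023 = 0*(1/179023) = 0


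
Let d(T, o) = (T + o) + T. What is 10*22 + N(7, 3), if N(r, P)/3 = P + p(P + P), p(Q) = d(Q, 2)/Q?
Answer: 236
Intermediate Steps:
d(T, o) = o + 2*T
p(Q) = (2 + 2*Q)/Q
N(r, P) = 6 + 3*P + 3/P (N(r, P) = 3*(P + (2 + 2/(P + P))) = 3*(P + (2 + 2/((2*P)))) = 3*(P + (2 + 2*(1/(2*P)))) = 3*(P + (2 + 1/P)) = 3*(2 + P + 1/P) = 6 + 3*P + 3/P)
10*22 + N(7, 3) = 10*22 + (6 + 3*3 + 3/3) = 220 + (6 + 9 + 3*(⅓)) = 220 + (6 + 9 + 1) = 220 + 16 = 236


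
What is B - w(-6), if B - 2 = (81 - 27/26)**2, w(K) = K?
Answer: 4327649/676 ≈ 6401.8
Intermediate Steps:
B = 4323593/676 (B = 2 + (81 - 27/26)**2 = 2 + (2079/26)**2 = 2 + 4322241/676 = 4323593/676 ≈ 6395.8)
B - w(-6) = 4323593/676 - 1*(-6) = 4323593/676 + 6 = 4327649/676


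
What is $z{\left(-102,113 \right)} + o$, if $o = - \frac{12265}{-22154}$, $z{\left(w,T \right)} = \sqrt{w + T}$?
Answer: $\frac{1115}{2014} + \sqrt{11} \approx 3.8703$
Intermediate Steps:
$z{\left(w,T \right)} = \sqrt{T + w}$
$o = \frac{1115}{2014}$ ($o = \left(-12265\right) \left(- \frac{1}{22154}\right) = \frac{1115}{2014} \approx 0.55362$)
$z{\left(-102,113 \right)} + o = \sqrt{113 - 102} + \frac{1115}{2014} = \sqrt{11} + \frac{1115}{2014} = \frac{1115}{2014} + \sqrt{11}$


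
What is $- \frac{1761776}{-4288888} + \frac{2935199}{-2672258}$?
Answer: $- \frac{985102469813}{1432626908638} \approx -0.68762$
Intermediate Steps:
$- \frac{1761776}{-4288888} + \frac{2935199}{-2672258} = \left(-1761776\right) \left(- \frac{1}{4288888}\right) + 2935199 \left(- \frac{1}{2672258}\right) = \frac{220222}{536111} - \frac{2935199}{2672258} = - \frac{985102469813}{1432626908638}$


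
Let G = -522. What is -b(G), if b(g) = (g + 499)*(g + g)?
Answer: -24012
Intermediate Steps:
b(g) = 2*g*(499 + g) (b(g) = (499 + g)*(2*g) = 2*g*(499 + g))
-b(G) = -2*(-522)*(499 - 522) = -2*(-522)*(-23) = -1*24012 = -24012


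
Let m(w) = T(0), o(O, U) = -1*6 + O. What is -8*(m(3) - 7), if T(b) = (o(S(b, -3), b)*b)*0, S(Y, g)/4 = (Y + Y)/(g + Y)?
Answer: 56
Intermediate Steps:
S(Y, g) = 8*Y/(Y + g) (S(Y, g) = 4*((Y + Y)/(g + Y)) = 4*((2*Y)/(Y + g)) = 4*(2*Y/(Y + g)) = 8*Y/(Y + g))
o(O, U) = -6 + O
T(b) = 0 (T(b) = ((-6 + 8*b/(b - 3))*b)*0 = ((-6 + 8*b/(-3 + b))*b)*0 = (b*(-6 + 8*b/(-3 + b)))*0 = 0)
m(w) = 0
-8*(m(3) - 7) = -8*(0 - 7) = -8*(-7) = 56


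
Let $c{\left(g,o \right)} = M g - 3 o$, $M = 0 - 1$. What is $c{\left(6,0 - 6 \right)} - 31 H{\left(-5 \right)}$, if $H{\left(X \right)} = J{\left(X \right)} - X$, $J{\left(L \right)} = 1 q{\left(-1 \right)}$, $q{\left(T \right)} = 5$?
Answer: $-298$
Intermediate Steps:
$J{\left(L \right)} = 5$ ($J{\left(L \right)} = 1 \cdot 5 = 5$)
$M = -1$
$c{\left(g,o \right)} = - g - 3 o$
$H{\left(X \right)} = 5 - X$
$c{\left(6,0 - 6 \right)} - 31 H{\left(-5 \right)} = \left(\left(-1\right) 6 - 3 \left(0 - 6\right)\right) - 31 \left(5 - -5\right) = \left(-6 - 3 \left(0 - 6\right)\right) - 31 \left(5 + 5\right) = \left(-6 - -18\right) - 310 = \left(-6 + 18\right) - 310 = 12 - 310 = -298$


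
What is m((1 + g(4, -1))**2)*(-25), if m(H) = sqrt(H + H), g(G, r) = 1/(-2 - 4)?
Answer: -125*sqrt(2)/6 ≈ -29.463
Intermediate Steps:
g(G, r) = -1/6 (g(G, r) = 1/(-6) = -1/6)
m(H) = sqrt(2)*sqrt(H) (m(H) = sqrt(2*H) = sqrt(2)*sqrt(H))
m((1 + g(4, -1))**2)*(-25) = (sqrt(2)*sqrt((1 - 1/6)**2))*(-25) = (sqrt(2)*sqrt((5/6)**2))*(-25) = (sqrt(2)*sqrt(25/36))*(-25) = (sqrt(2)*(5/6))*(-25) = (5*sqrt(2)/6)*(-25) = -125*sqrt(2)/6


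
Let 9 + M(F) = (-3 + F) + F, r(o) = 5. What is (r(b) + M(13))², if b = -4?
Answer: 361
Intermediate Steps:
M(F) = -12 + 2*F (M(F) = -9 + ((-3 + F) + F) = -9 + (-3 + 2*F) = -12 + 2*F)
(r(b) + M(13))² = (5 + (-12 + 2*13))² = (5 + (-12 + 26))² = (5 + 14)² = 19² = 361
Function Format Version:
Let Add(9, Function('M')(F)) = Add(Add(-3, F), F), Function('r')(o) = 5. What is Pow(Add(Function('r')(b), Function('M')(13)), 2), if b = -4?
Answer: 361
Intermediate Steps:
Function('M')(F) = Add(-12, Mul(2, F)) (Function('M')(F) = Add(-9, Add(Add(-3, F), F)) = Add(-9, Add(-3, Mul(2, F))) = Add(-12, Mul(2, F)))
Pow(Add(Function('r')(b), Function('M')(13)), 2) = Pow(Add(5, Add(-12, Mul(2, 13))), 2) = Pow(Add(5, Add(-12, 26)), 2) = Pow(Add(5, 14), 2) = Pow(19, 2) = 361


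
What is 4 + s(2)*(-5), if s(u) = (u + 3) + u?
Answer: -31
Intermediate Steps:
s(u) = 3 + 2*u (s(u) = (3 + u) + u = 3 + 2*u)
4 + s(2)*(-5) = 4 + (3 + 2*2)*(-5) = 4 + (3 + 4)*(-5) = 4 + 7*(-5) = 4 - 35 = -31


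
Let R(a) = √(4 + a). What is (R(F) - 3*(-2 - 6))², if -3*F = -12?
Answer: 584 + 96*√2 ≈ 719.76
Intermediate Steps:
F = 4 (F = -⅓*(-12) = 4)
(R(F) - 3*(-2 - 6))² = (√(4 + 4) - 3*(-2 - 6))² = (√8 - 3*(-8))² = (2*√2 + 24)² = (24 + 2*√2)²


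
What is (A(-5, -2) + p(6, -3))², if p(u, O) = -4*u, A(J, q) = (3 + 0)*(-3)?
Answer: 1089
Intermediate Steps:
A(J, q) = -9 (A(J, q) = 3*(-3) = -9)
(A(-5, -2) + p(6, -3))² = (-9 - 4*6)² = (-9 - 24)² = (-33)² = 1089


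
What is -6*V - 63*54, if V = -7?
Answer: -3360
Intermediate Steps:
-6*V - 63*54 = -6*(-7) - 63*54 = 42 - 3402 = -3360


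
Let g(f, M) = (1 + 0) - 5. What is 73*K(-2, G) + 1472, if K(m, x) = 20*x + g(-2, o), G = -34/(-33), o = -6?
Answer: 88580/33 ≈ 2684.2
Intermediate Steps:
g(f, M) = -4 (g(f, M) = 1 - 5 = -4)
G = 34/33 (G = -34*(-1/33) = 34/33 ≈ 1.0303)
K(m, x) = -4 + 20*x (K(m, x) = 20*x - 4 = -4 + 20*x)
73*K(-2, G) + 1472 = 73*(-4 + 20*(34/33)) + 1472 = 73*(-4 + 680/33) + 1472 = 73*(548/33) + 1472 = 40004/33 + 1472 = 88580/33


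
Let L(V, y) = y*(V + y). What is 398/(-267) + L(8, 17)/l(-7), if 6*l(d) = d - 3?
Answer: -68483/267 ≈ -256.49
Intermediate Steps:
l(d) = -1/2 + d/6 (l(d) = (d - 3)/6 = (-3 + d)/6 = -1/2 + d/6)
398/(-267) + L(8, 17)/l(-7) = 398/(-267) + (17*(8 + 17))/(-1/2 + (1/6)*(-7)) = 398*(-1/267) + (17*25)/(-1/2 - 7/6) = -398/267 + 425/(-5/3) = -398/267 + 425*(-3/5) = -398/267 - 255 = -68483/267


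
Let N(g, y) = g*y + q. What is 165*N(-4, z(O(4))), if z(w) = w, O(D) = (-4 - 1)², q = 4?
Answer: -15840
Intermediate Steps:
O(D) = 25 (O(D) = (-5)² = 25)
N(g, y) = 4 + g*y (N(g, y) = g*y + 4 = 4 + g*y)
165*N(-4, z(O(4))) = 165*(4 - 4*25) = 165*(4 - 100) = 165*(-96) = -15840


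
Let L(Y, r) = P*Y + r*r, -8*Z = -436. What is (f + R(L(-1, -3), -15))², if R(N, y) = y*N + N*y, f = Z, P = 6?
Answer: 5041/4 ≈ 1260.3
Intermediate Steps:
Z = 109/2 (Z = -⅛*(-436) = 109/2 ≈ 54.500)
L(Y, r) = r² + 6*Y (L(Y, r) = 6*Y + r*r = 6*Y + r² = r² + 6*Y)
f = 109/2 ≈ 54.500
R(N, y) = 2*N*y (R(N, y) = N*y + N*y = 2*N*y)
(f + R(L(-1, -3), -15))² = (109/2 + 2*((-3)² + 6*(-1))*(-15))² = (109/2 + 2*(9 - 6)*(-15))² = (109/2 + 2*3*(-15))² = (109/2 - 90)² = (-71/2)² = 5041/4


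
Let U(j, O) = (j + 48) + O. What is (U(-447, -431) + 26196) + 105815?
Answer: 131181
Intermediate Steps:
U(j, O) = 48 + O + j (U(j, O) = (48 + j) + O = 48 + O + j)
(U(-447, -431) + 26196) + 105815 = ((48 - 431 - 447) + 26196) + 105815 = (-830 + 26196) + 105815 = 25366 + 105815 = 131181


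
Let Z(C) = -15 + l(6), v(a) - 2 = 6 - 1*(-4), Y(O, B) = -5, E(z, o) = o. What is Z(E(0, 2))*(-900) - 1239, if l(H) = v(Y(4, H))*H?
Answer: -52539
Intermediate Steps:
v(a) = 12 (v(a) = 2 + (6 - 1*(-4)) = 2 + (6 + 4) = 2 + 10 = 12)
l(H) = 12*H
Z(C) = 57 (Z(C) = -15 + 12*6 = -15 + 72 = 57)
Z(E(0, 2))*(-900) - 1239 = 57*(-900) - 1239 = -51300 - 1239 = -52539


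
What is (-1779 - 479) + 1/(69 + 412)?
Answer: -1086097/481 ≈ -2258.0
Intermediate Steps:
(-1779 - 479) + 1/(69 + 412) = -2258 + 1/481 = -1086097/481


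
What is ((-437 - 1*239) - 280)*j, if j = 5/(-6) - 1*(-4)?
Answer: -9082/3 ≈ -3027.3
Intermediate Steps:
j = 19/6 (j = 5*(-1/6) + 4 = -5/6 + 4 = 19/6 ≈ 3.1667)
((-437 - 1*239) - 280)*j = ((-437 - 1*239) - 280)*(19/6) = ((-437 - 239) - 280)*(19/6) = (-676 - 280)*(19/6) = -956*19/6 = -9082/3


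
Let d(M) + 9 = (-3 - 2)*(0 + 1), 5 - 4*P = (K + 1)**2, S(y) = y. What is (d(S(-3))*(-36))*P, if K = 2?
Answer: -504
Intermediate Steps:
P = -1 (P = 5/4 - (2 + 1)**2/4 = 5/4 - 1/4*3**2 = 5/4 - 1/4*9 = 5/4 - 9/4 = -1)
d(M) = -14 (d(M) = -9 + (-3 - 2)*(0 + 1) = -9 - 5*1 = -9 - 5 = -14)
(d(S(-3))*(-36))*P = -14*(-36)*(-1) = 504*(-1) = -504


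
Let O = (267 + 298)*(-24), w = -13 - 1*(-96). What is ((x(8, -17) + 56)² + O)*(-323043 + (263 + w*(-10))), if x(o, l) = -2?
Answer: 3444504840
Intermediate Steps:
w = 83 (w = -13 + 96 = 83)
O = -13560 (O = 565*(-24) = -13560)
((x(8, -17) + 56)² + O)*(-323043 + (263 + w*(-10))) = ((-2 + 56)² - 13560)*(-323043 + (263 + 83*(-10))) = (54² - 13560)*(-323043 + (263 - 830)) = (2916 - 13560)*(-323043 - 567) = -10644*(-323610) = 3444504840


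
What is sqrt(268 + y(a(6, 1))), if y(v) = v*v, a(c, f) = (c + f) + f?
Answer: 2*sqrt(83) ≈ 18.221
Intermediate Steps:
a(c, f) = c + 2*f
y(v) = v**2
sqrt(268 + y(a(6, 1))) = sqrt(268 + (6 + 2*1)**2) = sqrt(268 + (6 + 2)**2) = sqrt(268 + 8**2) = sqrt(268 + 64) = sqrt(332) = 2*sqrt(83)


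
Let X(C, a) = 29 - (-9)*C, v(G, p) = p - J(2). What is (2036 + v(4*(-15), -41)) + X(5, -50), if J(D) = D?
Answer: 2067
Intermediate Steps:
v(G, p) = -2 + p (v(G, p) = p - 1*2 = p - 2 = -2 + p)
X(C, a) = 29 + 9*C
(2036 + v(4*(-15), -41)) + X(5, -50) = (2036 + (-2 - 41)) + (29 + 9*5) = (2036 - 43) + (29 + 45) = 1993 + 74 = 2067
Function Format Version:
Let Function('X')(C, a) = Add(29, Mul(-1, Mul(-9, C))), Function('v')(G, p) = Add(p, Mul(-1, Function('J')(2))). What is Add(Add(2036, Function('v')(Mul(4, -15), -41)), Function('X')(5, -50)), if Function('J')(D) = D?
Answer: 2067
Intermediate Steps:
Function('v')(G, p) = Add(-2, p) (Function('v')(G, p) = Add(p, Mul(-1, 2)) = Add(p, -2) = Add(-2, p))
Function('X')(C, a) = Add(29, Mul(9, C))
Add(Add(2036, Function('v')(Mul(4, -15), -41)), Function('X')(5, -50)) = Add(Add(2036, Add(-2, -41)), Add(29, Mul(9, 5))) = Add(Add(2036, -43), Add(29, 45)) = Add(1993, 74) = 2067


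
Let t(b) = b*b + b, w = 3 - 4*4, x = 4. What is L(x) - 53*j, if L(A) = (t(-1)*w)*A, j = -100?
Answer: 5300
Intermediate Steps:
w = -13 (w = 3 - 16 = -13)
t(b) = b + b² (t(b) = b² + b = b + b²)
L(A) = 0 (L(A) = (-(1 - 1)*(-13))*A = (-1*0*(-13))*A = (0*(-13))*A = 0*A = 0)
L(x) - 53*j = 0 - 53*(-100) = 0 + 5300 = 5300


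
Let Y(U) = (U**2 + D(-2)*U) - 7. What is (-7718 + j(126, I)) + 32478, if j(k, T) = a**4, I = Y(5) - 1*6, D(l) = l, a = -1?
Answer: 24761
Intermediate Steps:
Y(U) = -7 + U**2 - 2*U (Y(U) = (U**2 - 2*U) - 7 = -7 + U**2 - 2*U)
I = 2 (I = (-7 + 5**2 - 2*5) - 1*6 = (-7 + 25 - 10) - 6 = 8 - 6 = 2)
j(k, T) = 1 (j(k, T) = (-1)**4 = 1)
(-7718 + j(126, I)) + 32478 = (-7718 + 1) + 32478 = -7717 + 32478 = 24761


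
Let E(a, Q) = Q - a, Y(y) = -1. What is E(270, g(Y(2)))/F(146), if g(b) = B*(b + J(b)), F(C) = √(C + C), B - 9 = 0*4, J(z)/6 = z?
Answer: -333*√73/146 ≈ -19.487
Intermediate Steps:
J(z) = 6*z
B = 9 (B = 9 + 0*4 = 9 + 0 = 9)
F(C) = √2*√C (F(C) = √(2*C) = √2*√C)
g(b) = 63*b (g(b) = 9*(b + 6*b) = 9*(7*b) = 63*b)
E(270, g(Y(2)))/F(146) = (63*(-1) - 1*270)/((√2*√146)) = (-63 - 270)/((2*√73)) = -333*√73/146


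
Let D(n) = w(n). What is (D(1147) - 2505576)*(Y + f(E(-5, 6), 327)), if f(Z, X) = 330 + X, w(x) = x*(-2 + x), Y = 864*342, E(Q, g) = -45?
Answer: -353082133845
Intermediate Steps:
Y = 295488
D(n) = n*(-2 + n)
(D(1147) - 2505576)*(Y + f(E(-5, 6), 327)) = (1147*(-2 + 1147) - 2505576)*(295488 + (330 + 327)) = (1147*1145 - 2505576)*(295488 + 657) = (1313315 - 2505576)*296145 = -1192261*296145 = -353082133845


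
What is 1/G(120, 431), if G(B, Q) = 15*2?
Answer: 1/30 ≈ 0.033333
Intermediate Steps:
G(B, Q) = 30
1/G(120, 431) = 1/30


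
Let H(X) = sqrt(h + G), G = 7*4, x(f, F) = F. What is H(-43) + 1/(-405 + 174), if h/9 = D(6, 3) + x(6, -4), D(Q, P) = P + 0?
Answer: -1/231 + sqrt(19) ≈ 4.3546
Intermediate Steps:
D(Q, P) = P
G = 28
h = -9 (h = 9*(3 - 4) = 9*(-1) = -9)
H(X) = sqrt(19) (H(X) = sqrt(-9 + 28) = sqrt(19))
H(-43) + 1/(-405 + 174) = sqrt(19) + 1/(-405 + 174) = sqrt(19) + 1/(-231) = sqrt(19) - 1/231 = -1/231 + sqrt(19)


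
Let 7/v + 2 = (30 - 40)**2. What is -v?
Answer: -1/14 ≈ -0.071429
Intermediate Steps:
v = 1/14 (v = 7/(-2 + (30 - 40)**2) = 7/(-2 + (-10)**2) = 7/(-2 + 100) = 7/98 = 7*(1/98) = 1/14 ≈ 0.071429)
-v = -1*1/14 = -1/14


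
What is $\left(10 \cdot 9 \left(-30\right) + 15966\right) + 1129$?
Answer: $14395$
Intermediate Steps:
$\left(10 \cdot 9 \left(-30\right) + 15966\right) + 1129 = \left(90 \left(-30\right) + 15966\right) + 1129 = \left(-2700 + 15966\right) + 1129 = 13266 + 1129 = 14395$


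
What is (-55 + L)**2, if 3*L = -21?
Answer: 3844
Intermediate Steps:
L = -7 (L = (1/3)*(-21) = -7)
(-55 + L)**2 = (-55 - 7)**2 = (-62)**2 = 3844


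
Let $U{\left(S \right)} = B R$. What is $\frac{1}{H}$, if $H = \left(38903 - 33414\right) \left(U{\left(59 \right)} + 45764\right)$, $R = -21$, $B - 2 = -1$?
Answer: $\frac{1}{251083327} \approx 3.9827 \cdot 10^{-9}$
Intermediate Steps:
$B = 1$ ($B = 2 - 1 = 1$)
$U{\left(S \right)} = -21$ ($U{\left(S \right)} = 1 \left(-21\right) = -21$)
$H = 251083327$ ($H = \left(38903 - 33414\right) \left(-21 + 45764\right) = 5489 \cdot 45743 = 251083327$)
$\frac{1}{H} = \frac{1}{251083327}$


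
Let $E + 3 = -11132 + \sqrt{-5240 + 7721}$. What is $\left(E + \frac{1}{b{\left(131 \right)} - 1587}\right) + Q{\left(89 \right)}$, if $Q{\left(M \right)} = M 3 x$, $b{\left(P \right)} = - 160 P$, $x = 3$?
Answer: $- \frac{233000699}{22547} + \sqrt{2481} \approx -10284.0$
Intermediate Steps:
$Q{\left(M \right)} = 9 M$ ($Q{\left(M \right)} = M 3 \cdot 3 = 3 M 3 = 9 M$)
$E = -11135 + \sqrt{2481}$ ($E = -3 - \left(11132 - \sqrt{-5240 + 7721}\right) = -3 - \left(11132 - \sqrt{2481}\right) = -11135 + \sqrt{2481} \approx -11085.0$)
$\left(E + \frac{1}{b{\left(131 \right)} - 1587}\right) + Q{\left(89 \right)} = \left(\left(-11135 + \sqrt{2481}\right) + \frac{1}{\left(-160\right) 131 - 1587}\right) + 9 \cdot 89 = \left(\left(-11135 + \sqrt{2481}\right) + \frac{1}{-20960 - 1587}\right) + 801 = \left(\left(-11135 + \sqrt{2481}\right) + \frac{1}{-22547}\right) + 801 = \left(\left(-11135 + \sqrt{2481}\right) - \frac{1}{22547}\right) + 801 = \left(- \frac{251060846}{22547} + \sqrt{2481}\right) + 801 = - \frac{233000699}{22547} + \sqrt{2481}$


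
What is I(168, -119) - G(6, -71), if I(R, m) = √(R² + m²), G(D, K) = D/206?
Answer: -3/103 + 7*√865 ≈ 205.85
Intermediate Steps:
G(D, K) = D/206 (G(D, K) = D*(1/206) = D/206)
I(168, -119) - G(6, -71) = √(168² + (-119)²) - 6/206 = √(28224 + 14161) - 1*3/103 = √42385 - 3/103 = 7*√865 - 3/103 = -3/103 + 7*√865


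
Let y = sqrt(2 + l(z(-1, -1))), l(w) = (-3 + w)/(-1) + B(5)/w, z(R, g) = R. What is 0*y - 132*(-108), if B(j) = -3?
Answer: 14256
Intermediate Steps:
l(w) = 3 - w - 3/w (l(w) = (-3 + w)/(-1) - 3/w = (-3 + w)*(-1) - 3/w = (3 - w) - 3/w = 3 - w - 3/w)
y = 3 (y = sqrt(2 + (3 - 1*(-1) - 3/(-1))) = sqrt(2 + (3 + 1 - 3*(-1))) = sqrt(2 + (3 + 1 + 3)) = sqrt(2 + 7) = sqrt(9) = 3)
0*y - 132*(-108) = 0*3 - 132*(-108) = 0 + 14256 = 14256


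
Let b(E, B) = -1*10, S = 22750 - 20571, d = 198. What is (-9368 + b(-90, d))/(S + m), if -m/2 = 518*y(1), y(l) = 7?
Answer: 3126/1691 ≈ 1.8486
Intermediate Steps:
S = 2179
b(E, B) = -10
m = -7252 (m = -1036*7 = -2*3626 = -7252)
(-9368 + b(-90, d))/(S + m) = (-9368 - 10)/(2179 - 7252) = -9378/(-5073) = -9378*(-1/5073) = 3126/1691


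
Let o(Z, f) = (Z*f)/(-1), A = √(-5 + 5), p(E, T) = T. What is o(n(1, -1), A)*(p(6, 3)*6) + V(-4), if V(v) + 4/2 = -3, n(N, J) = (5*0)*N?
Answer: -5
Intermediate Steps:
n(N, J) = 0 (n(N, J) = 0*N = 0)
A = 0 (A = √0 = 0)
o(Z, f) = -Z*f (o(Z, f) = (Z*f)*(-1) = -Z*f)
V(v) = -5 (V(v) = -2 - 3 = -5)
o(n(1, -1), A)*(p(6, 3)*6) + V(-4) = (-1*0*0)*(3*6) - 5 = 0*18 - 5 = 0 - 5 = -5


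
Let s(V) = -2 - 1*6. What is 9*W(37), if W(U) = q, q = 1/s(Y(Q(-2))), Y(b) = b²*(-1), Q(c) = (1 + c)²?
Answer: -9/8 ≈ -1.1250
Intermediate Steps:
Y(b) = -b²
s(V) = -8 (s(V) = -2 - 6 = -8)
q = -⅛ (q = 1/(-8) = -⅛ ≈ -0.12500)
W(U) = -⅛
9*W(37) = 9*(-⅛) = -9/8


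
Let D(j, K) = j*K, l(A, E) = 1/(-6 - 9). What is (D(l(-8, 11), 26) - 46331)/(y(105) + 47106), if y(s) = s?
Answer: -694991/708165 ≈ -0.98140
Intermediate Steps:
l(A, E) = -1/15 (l(A, E) = 1/(-15) = -1/15)
D(j, K) = K*j
(D(l(-8, 11), 26) - 46331)/(y(105) + 47106) = (26*(-1/15) - 46331)/(105 + 47106) = (-26/15 - 46331)/47211 = -694991/15*1/47211 = -694991/708165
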